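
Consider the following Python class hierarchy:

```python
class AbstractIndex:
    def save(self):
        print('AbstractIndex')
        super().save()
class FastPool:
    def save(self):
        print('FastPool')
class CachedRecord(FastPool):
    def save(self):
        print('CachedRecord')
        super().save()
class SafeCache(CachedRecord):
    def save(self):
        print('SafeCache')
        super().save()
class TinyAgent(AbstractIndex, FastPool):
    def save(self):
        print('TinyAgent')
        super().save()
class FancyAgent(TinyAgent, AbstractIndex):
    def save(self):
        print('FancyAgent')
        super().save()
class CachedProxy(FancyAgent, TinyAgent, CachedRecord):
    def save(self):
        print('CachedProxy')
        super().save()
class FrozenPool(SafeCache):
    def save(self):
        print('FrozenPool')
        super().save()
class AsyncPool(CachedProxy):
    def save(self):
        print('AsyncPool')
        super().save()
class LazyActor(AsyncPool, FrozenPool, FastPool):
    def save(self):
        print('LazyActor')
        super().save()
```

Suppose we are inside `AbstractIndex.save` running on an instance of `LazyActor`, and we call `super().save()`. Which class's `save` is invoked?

FrozenPool

L[LazyActor] = LazyActor + merge(L[AsyncPool], L[FrozenPool], L[FastPool], [AsyncPool FrozenPool FastPool])
  take AsyncPool:  [AsyncPool CachedProxy FancyAgent TinyAgent AbstractIndex CachedRecord FastPool object] + [FrozenPool SafeCache CachedRecord FastPool object] + [FastPool object] + [AsyncPool FrozenPool FastPool]
  take CachedProxy:  [CachedProxy FancyAgent TinyAgent AbstractIndex CachedRecord FastPool object] + [FrozenPool SafeCache CachedRecord FastPool object] + [FastPool object] + [FrozenPool FastPool]
  take FancyAgent:  [FancyAgent TinyAgent AbstractIndex CachedRecord FastPool object] + [FrozenPool SafeCache CachedRecord FastPool object] + [FastPool object] + [FrozenPool FastPool]
  take TinyAgent:  [TinyAgent AbstractIndex CachedRecord FastPool object] + [FrozenPool SafeCache CachedRecord FastPool object] + [FastPool object] + [FrozenPool FastPool]
  take AbstractIndex:  [AbstractIndex CachedRecord FastPool object] + [FrozenPool SafeCache CachedRecord FastPool object] + [FastPool object] + [FrozenPool FastPool]
  take FrozenPool:  [CachedRecord FastPool object] + [FrozenPool SafeCache CachedRecord FastPool object] + [FastPool object] + [FrozenPool FastPool]
  take SafeCache:  [CachedRecord FastPool object] + [SafeCache CachedRecord FastPool object] + [FastPool object] + [FastPool]
  take CachedRecord:  [CachedRecord FastPool object] + [CachedRecord FastPool object] + [FastPool object] + [FastPool]
  take FastPool:  [FastPool object] + [FastPool object] + [FastPool object] + [FastPool]
  take object:  [object] + [object] + [object]
MRO: LazyActor AsyncPool CachedProxy FancyAgent TinyAgent AbstractIndex FrozenPool SafeCache CachedRecord FastPool object
super() in AbstractIndex.save on a LazyActor instance goes to the class after AbstractIndex in LazyActor's MRO: FrozenPool.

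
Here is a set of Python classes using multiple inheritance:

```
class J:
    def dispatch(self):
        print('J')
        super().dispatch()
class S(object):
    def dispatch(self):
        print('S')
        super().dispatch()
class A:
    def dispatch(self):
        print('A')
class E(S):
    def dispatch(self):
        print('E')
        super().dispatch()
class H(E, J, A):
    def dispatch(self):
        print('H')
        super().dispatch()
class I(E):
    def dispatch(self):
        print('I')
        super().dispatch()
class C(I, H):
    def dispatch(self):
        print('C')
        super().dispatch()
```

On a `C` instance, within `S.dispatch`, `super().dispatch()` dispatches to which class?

J

L[C] = C + merge(L[I], L[H], [I H])
  take I:  [I E S object] + [H E S J A object] + [I H]
  take H:  [E S object] + [H E S J A object] + [H]
  take E:  [E S object] + [E S J A object]
  take S:  [S object] + [S J A object]
  take J:  [object] + [J A object]
  take A:  [object] + [A object]
  take object:  [object] + [object]
MRO: C I H E S J A object
super() in S.dispatch on a C instance goes to the class after S in C's MRO: J.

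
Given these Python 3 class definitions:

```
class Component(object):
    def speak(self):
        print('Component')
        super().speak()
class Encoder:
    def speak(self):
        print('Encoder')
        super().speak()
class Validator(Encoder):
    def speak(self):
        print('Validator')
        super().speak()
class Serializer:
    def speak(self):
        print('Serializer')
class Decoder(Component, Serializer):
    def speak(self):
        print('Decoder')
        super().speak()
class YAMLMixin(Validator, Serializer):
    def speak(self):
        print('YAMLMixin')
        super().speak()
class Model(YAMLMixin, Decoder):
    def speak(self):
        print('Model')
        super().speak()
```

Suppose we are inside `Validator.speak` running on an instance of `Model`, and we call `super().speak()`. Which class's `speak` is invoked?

Encoder

L[Model] = Model + merge(L[YAMLMixin], L[Decoder], [YAMLMixin Decoder])
  take YAMLMixin:  [YAMLMixin Validator Encoder Serializer object] + [Decoder Component Serializer object] + [YAMLMixin Decoder]
  take Validator:  [Validator Encoder Serializer object] + [Decoder Component Serializer object] + [Decoder]
  take Encoder:  [Encoder Serializer object] + [Decoder Component Serializer object] + [Decoder]
  take Decoder:  [Serializer object] + [Decoder Component Serializer object] + [Decoder]
  take Component:  [Serializer object] + [Component Serializer object]
  take Serializer:  [Serializer object] + [Serializer object]
  take object:  [object] + [object]
MRO: Model YAMLMixin Validator Encoder Decoder Component Serializer object
super() in Validator.speak on a Model instance goes to the class after Validator in Model's MRO: Encoder.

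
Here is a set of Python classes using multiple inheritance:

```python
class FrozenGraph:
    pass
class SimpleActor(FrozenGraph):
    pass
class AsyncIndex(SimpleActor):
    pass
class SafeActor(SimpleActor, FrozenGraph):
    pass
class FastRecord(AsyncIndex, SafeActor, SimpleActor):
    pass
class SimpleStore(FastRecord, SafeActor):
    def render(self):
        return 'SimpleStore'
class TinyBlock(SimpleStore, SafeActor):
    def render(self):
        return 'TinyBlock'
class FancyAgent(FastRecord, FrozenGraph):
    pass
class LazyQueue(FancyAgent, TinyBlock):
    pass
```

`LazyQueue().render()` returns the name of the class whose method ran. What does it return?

L[LazyQueue] = LazyQueue + merge(L[FancyAgent], L[TinyBlock], [FancyAgent TinyBlock])
  take FancyAgent:  [FancyAgent FastRecord AsyncIndex SafeActor SimpleActor FrozenGraph object] + [TinyBlock SimpleStore FastRecord AsyncIndex SafeActor SimpleActor FrozenGraph object] + [FancyAgent TinyBlock]
  take TinyBlock:  [FastRecord AsyncIndex SafeActor SimpleActor FrozenGraph object] + [TinyBlock SimpleStore FastRecord AsyncIndex SafeActor SimpleActor FrozenGraph object] + [TinyBlock]
  take SimpleStore:  [FastRecord AsyncIndex SafeActor SimpleActor FrozenGraph object] + [SimpleStore FastRecord AsyncIndex SafeActor SimpleActor FrozenGraph object]
  take FastRecord:  [FastRecord AsyncIndex SafeActor SimpleActor FrozenGraph object] + [FastRecord AsyncIndex SafeActor SimpleActor FrozenGraph object]
  take AsyncIndex:  [AsyncIndex SafeActor SimpleActor FrozenGraph object] + [AsyncIndex SafeActor SimpleActor FrozenGraph object]
  take SafeActor:  [SafeActor SimpleActor FrozenGraph object] + [SafeActor SimpleActor FrozenGraph object]
  take SimpleActor:  [SimpleActor FrozenGraph object] + [SimpleActor FrozenGraph object]
  take FrozenGraph:  [FrozenGraph object] + [FrozenGraph object]
  take object:  [object] + [object]
MRO: LazyQueue FancyAgent TinyBlock SimpleStore FastRecord AsyncIndex SafeActor SimpleActor FrozenGraph object
render is defined in: SimpleStore, TinyBlock. First along the MRO is TinyBlock.

TinyBlock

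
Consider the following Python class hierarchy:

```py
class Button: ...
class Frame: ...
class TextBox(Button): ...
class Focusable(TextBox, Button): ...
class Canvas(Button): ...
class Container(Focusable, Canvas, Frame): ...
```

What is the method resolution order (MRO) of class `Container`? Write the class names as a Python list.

L[Container] = Container + merge(L[Focusable], L[Canvas], L[Frame], [Focusable Canvas Frame])
  take Focusable:  [Focusable TextBox Button object] + [Canvas Button object] + [Frame object] + [Focusable Canvas Frame]
  take TextBox:  [TextBox Button object] + [Canvas Button object] + [Frame object] + [Canvas Frame]
  take Canvas:  [Button object] + [Canvas Button object] + [Frame object] + [Canvas Frame]
  take Button:  [Button object] + [Button object] + [Frame object] + [Frame]
  take Frame:  [object] + [object] + [Frame object] + [Frame]
  take object:  [object] + [object] + [object]

[Container, Focusable, TextBox, Canvas, Button, Frame, object]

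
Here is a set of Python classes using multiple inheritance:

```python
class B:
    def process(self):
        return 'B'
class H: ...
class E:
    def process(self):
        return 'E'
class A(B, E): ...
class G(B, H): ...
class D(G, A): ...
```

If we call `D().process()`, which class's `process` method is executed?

B

L[D] = D + merge(L[G], L[A], [G A])
  take G:  [G B H object] + [A B E object] + [G A]
  take A:  [B H object] + [A B E object] + [A]
  take B:  [B H object] + [B E object]
  take H:  [H object] + [E object]
  take E:  [object] + [E object]
  take object:  [object] + [object]
MRO: D G A B H E object
process is defined in: B, E. First along the MRO is B.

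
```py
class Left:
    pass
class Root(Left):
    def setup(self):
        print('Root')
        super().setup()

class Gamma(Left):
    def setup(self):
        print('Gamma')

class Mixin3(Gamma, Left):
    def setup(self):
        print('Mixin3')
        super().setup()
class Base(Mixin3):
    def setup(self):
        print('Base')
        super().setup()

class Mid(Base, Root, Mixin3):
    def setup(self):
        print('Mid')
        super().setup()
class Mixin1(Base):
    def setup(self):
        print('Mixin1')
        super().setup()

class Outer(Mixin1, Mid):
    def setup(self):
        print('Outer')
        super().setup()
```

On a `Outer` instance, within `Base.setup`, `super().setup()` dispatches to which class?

L[Outer] = Outer + merge(L[Mixin1], L[Mid], [Mixin1 Mid])
  take Mixin1:  [Mixin1 Base Mixin3 Gamma Left object] + [Mid Base Root Mixin3 Gamma Left object] + [Mixin1 Mid]
  take Mid:  [Base Mixin3 Gamma Left object] + [Mid Base Root Mixin3 Gamma Left object] + [Mid]
  take Base:  [Base Mixin3 Gamma Left object] + [Base Root Mixin3 Gamma Left object]
  take Root:  [Mixin3 Gamma Left object] + [Root Mixin3 Gamma Left object]
  take Mixin3:  [Mixin3 Gamma Left object] + [Mixin3 Gamma Left object]
  take Gamma:  [Gamma Left object] + [Gamma Left object]
  take Left:  [Left object] + [Left object]
  take object:  [object] + [object]
MRO: Outer Mixin1 Mid Base Root Mixin3 Gamma Left object
super() in Base.setup on a Outer instance goes to the class after Base in Outer's MRO: Root.

Root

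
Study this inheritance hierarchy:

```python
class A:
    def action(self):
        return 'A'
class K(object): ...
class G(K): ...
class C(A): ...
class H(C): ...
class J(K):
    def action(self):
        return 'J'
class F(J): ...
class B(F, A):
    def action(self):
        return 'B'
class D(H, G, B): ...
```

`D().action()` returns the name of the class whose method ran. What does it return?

L[D] = D + merge(L[H], L[G], L[B], [H G B])
  take H:  [H C A object] + [G K object] + [B F J K A object] + [H G B]
  take C:  [C A object] + [G K object] + [B F J K A object] + [G B]
  take G:  [A object] + [G K object] + [B F J K A object] + [G B]
  take B:  [A object] + [K object] + [B F J K A object] + [B]
  take F:  [A object] + [K object] + [F J K A object]
  take J:  [A object] + [K object] + [J K A object]
  take K:  [A object] + [K object] + [K A object]
  take A:  [A object] + [object] + [A object]
  take object:  [object] + [object] + [object]
MRO: D H C G B F J K A object
action is defined in: A, B, J. First along the MRO is B.

B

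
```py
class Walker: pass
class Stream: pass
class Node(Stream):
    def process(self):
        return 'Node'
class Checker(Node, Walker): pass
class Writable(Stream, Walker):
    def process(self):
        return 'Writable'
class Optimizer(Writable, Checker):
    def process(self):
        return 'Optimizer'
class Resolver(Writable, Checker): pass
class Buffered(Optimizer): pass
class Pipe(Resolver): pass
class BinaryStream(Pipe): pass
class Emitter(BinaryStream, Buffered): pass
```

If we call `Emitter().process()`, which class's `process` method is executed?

L[Emitter] = Emitter + merge(L[BinaryStream], L[Buffered], [BinaryStream Buffered])
  take BinaryStream:  [BinaryStream Pipe Resolver Writable Checker Node Stream Walker object] + [Buffered Optimizer Writable Checker Node Stream Walker object] + [BinaryStream Buffered]
  take Pipe:  [Pipe Resolver Writable Checker Node Stream Walker object] + [Buffered Optimizer Writable Checker Node Stream Walker object] + [Buffered]
  take Resolver:  [Resolver Writable Checker Node Stream Walker object] + [Buffered Optimizer Writable Checker Node Stream Walker object] + [Buffered]
  take Buffered:  [Writable Checker Node Stream Walker object] + [Buffered Optimizer Writable Checker Node Stream Walker object] + [Buffered]
  take Optimizer:  [Writable Checker Node Stream Walker object] + [Optimizer Writable Checker Node Stream Walker object]
  take Writable:  [Writable Checker Node Stream Walker object] + [Writable Checker Node Stream Walker object]
  take Checker:  [Checker Node Stream Walker object] + [Checker Node Stream Walker object]
  take Node:  [Node Stream Walker object] + [Node Stream Walker object]
  take Stream:  [Stream Walker object] + [Stream Walker object]
  take Walker:  [Walker object] + [Walker object]
  take object:  [object] + [object]
MRO: Emitter BinaryStream Pipe Resolver Buffered Optimizer Writable Checker Node Stream Walker object
process is defined in: Node, Optimizer, Writable. First along the MRO is Optimizer.

Optimizer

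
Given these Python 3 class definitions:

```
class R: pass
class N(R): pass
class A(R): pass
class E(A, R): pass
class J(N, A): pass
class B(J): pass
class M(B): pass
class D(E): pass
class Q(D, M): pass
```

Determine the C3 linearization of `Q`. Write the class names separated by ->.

Q -> D -> E -> M -> B -> J -> N -> A -> R -> object

L[Q] = Q + merge(L[D], L[M], [D M])
  take D:  [D E A R object] + [M B J N A R object] + [D M]
  take E:  [E A R object] + [M B J N A R object] + [M]
  take M:  [A R object] + [M B J N A R object] + [M]
  take B:  [A R object] + [B J N A R object]
  take J:  [A R object] + [J N A R object]
  take N:  [A R object] + [N A R object]
  take A:  [A R object] + [A R object]
  take R:  [R object] + [R object]
  take object:  [object] + [object]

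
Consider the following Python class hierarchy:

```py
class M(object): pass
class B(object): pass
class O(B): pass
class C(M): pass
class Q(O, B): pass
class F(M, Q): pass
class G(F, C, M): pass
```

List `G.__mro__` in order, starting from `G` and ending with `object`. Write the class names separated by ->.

L[G] = G + merge(L[F], L[C], L[M], [F C M])
  take F:  [F M Q O B object] + [C M object] + [M object] + [F C M]
  take C:  [M Q O B object] + [C M object] + [M object] + [C M]
  take M:  [M Q O B object] + [M object] + [M object] + [M]
  take Q:  [Q O B object] + [object] + [object]
  take O:  [O B object] + [object] + [object]
  take B:  [B object] + [object] + [object]
  take object:  [object] + [object] + [object]

G -> F -> C -> M -> Q -> O -> B -> object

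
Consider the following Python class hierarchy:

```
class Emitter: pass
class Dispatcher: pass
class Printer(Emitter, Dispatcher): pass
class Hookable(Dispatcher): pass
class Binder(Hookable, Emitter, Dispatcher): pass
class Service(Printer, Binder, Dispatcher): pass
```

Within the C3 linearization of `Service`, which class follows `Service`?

L[Service] = Service + merge(L[Printer], L[Binder], L[Dispatcher], [Printer Binder Dispatcher])
  take Printer:  [Printer Emitter Dispatcher object] + [Binder Hookable Emitter Dispatcher object] + [Dispatcher object] + [Printer Binder Dispatcher]
  take Binder:  [Emitter Dispatcher object] + [Binder Hookable Emitter Dispatcher object] + [Dispatcher object] + [Binder Dispatcher]
  take Hookable:  [Emitter Dispatcher object] + [Hookable Emitter Dispatcher object] + [Dispatcher object] + [Dispatcher]
  take Emitter:  [Emitter Dispatcher object] + [Emitter Dispatcher object] + [Dispatcher object] + [Dispatcher]
  take Dispatcher:  [Dispatcher object] + [Dispatcher object] + [Dispatcher object] + [Dispatcher]
  take object:  [object] + [object] + [object]
MRO: Service Printer Binder Hookable Emitter Dispatcher object
Service is at position 0; next is Printer.

Printer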